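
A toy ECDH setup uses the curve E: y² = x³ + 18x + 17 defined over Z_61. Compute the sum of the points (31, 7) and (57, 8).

(31, 7) + (57, 8). λ = (8 - 7)/(57 - 31) ≡ 1/26 mod 61. 26⁻¹ ≡ 54 (mod 61), so λ ≡ 54.
  x = λ² - 31 - 57 = 2916 - 88 ≡ 22; y = λ·(31 - 22) - 7 ≡ 52. → (22, 52)

(22, 52)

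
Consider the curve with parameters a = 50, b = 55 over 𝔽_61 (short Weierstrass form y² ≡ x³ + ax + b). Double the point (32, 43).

(1, 17)

tangent at (32, 43): λ = (3·32² + 50)/(2·43) ≡ 11/25. 25⁻¹ ≡ 22 (mod 61) since 25·22 = 550 ≡ 1, so λ ≡ 11·22 ≡ 59.
  x = λ² - 32 - 32 = 3481 - 64 ≡ 1; y = λ·(32 - 1) - 43 ≡ 17. → (1, 17)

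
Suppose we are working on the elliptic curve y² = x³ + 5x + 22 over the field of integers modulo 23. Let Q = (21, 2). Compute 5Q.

(7, 3)

Double-and-add on 5 = (101)₂. Start with Q = (21, 2) for the leading 1-bit.
double: tangent at (21, 2): λ = (3·21² + 5)/(2·2) ≡ 17/4. 4⁻¹ ≡ 6 (mod 23) since 4·6 = 24 ≡ 1, so λ ≡ 17·6 ≡ 10.
  x = λ² - 21 - 21 = 100 - 42 ≡ 12; y = λ·(21 - 12) - 2 ≡ 19. → (12, 19)
double: tangent at (12, 19): λ = (3·12² + 5)/(2·19) ≡ 0/15. 15⁻¹ ≡ 20 (mod 23), so λ ≡ 0·20 ≡ 0.
  x = λ² - 12 - 12 = 0 - 24 ≡ 22; y = λ·(12 - 22) - 19 ≡ 4. → (22, 4)
add Q: (22, 4) + (21, 2). λ = (2 - 4)/(21 - 22) ≡ 21/22 mod 23. 22⁻¹ ≡ 22 (mod 23), so λ ≡ 2.
  x = λ² - 22 - 21 = 4 - 43 ≡ 7; y = λ·(22 - 7) - 4 ≡ 3. → (7, 3)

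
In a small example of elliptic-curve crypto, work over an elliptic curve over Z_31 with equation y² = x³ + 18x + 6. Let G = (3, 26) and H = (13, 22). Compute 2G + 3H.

First 2G:
Repeated addition: build up to 2G.
2G: tangent at (3, 26): λ = (3·3² + 18)/(2·26) ≡ 14/21. 21⁻¹ ≡ 3 (mod 31) since 21·3 = 63 ≡ 1, so λ ≡ 14·3 ≡ 11.
  x = λ² - 3 - 3 = 121 - 6 ≡ 22; y = λ·(3 - 22) - 26 ≡ 13. → (22, 13)
2G = (22, 13).
Next 3H:
Repeated addition: build up to 3H.
2H: tangent at (13, 22): λ = (3·13² + 18)/(2·22) ≡ 29/13. 13⁻¹ ≡ 12 (mod 31), so λ ≡ 29·12 ≡ 7.
  x = λ² - 13 - 13 = 49 - 26 ≡ 23; y = λ·(13 - 23) - 22 ≡ 1. → (23, 1)
3H: (23, 1) + (13, 22). λ = (22 - 1)/(13 - 23) ≡ 21/21 mod 31. 21⁻¹ ≡ 3 (mod 31) since 21·3 = 63 ≡ 1, so λ ≡ 1.
  x = λ² - 23 - 13 = 1 - 36 ≡ 27; y = λ·(23 - 27) - 1 ≡ 26. → (27, 26)
3H = (27, 26).
Finally 2G + 3H:
(22, 13) + (27, 26). λ = (26 - 13)/(27 - 22) ≡ 13/5 mod 31. 5⁻¹ ≡ 25 (mod 31) since 5·25 = 125 ≡ 1, so λ ≡ 15.
  x = λ² - 22 - 27 = 225 - 49 ≡ 21; y = λ·(22 - 21) - 13 ≡ 2. → (21, 2)

(21, 2)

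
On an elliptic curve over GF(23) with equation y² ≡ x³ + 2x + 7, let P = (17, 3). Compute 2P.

(21, 8)

tangent at (17, 3): λ = (3·17² + 2)/(2·3) ≡ 18/6. 6⁻¹ ≡ 4 (mod 23), so λ ≡ 18·4 ≡ 3.
  x = λ² - 17 - 17 = 9 - 34 ≡ 21; y = λ·(17 - 21) - 3 ≡ 8. → (21, 8)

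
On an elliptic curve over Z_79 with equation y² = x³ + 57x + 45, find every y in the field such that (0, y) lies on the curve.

x³ + 57x + 45 = 45 ≡ 45 (mod 79).
Square roots of 45 mod 79: 19 and 60 (since 19² = 361 ≡ 45).

19, 60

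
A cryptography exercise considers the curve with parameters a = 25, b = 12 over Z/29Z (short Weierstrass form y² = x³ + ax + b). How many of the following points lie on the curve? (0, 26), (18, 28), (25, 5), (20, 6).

1

(0, 26): 26² ≡ 9, rhs ≡ 12 → off.
(18, 28): 28² ≡ 1, rhs ≡ 1 → on.
(25, 5): 5² ≡ 25, rhs ≡ 22 → off.
(20, 6): 6² ≡ 7, rhs ≡ 15 → off.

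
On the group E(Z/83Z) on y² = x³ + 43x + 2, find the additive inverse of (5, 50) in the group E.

(5, 33)

-(5, 50) = (5, -50 mod 83) = (5, 33).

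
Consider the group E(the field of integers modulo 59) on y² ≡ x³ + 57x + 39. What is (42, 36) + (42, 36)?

tangent at (42, 36): λ = (3·42² + 57)/(2·36) ≡ 39/13. 13⁻¹ ≡ 50 (mod 59), so λ ≡ 39·50 ≡ 3.
  x = λ² - 42 - 42 = 9 - 84 ≡ 43; y = λ·(42 - 43) - 36 ≡ 20. → (43, 20)

(43, 20)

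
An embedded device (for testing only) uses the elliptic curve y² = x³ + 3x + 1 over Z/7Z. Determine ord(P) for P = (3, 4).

12

2P: tangent at (3, 4): λ = (3·3² + 3)/(2·4) ≡ 2/1. 1⁻¹ ≡ 1 (mod 7) since 1·1 = 1 ≡ 1, so λ ≡ 2·1 ≡ 2.
  x = λ² - 3 - 3 = 4 - 6 ≡ 5; y = λ·(3 - 5) - 4 ≡ 6. → (5, 6)
3P: (5, 6) + (3, 4). λ = (4 - 6)/(3 - 5) ≡ 5/5 mod 7. 5⁻¹ ≡ 3 (mod 7), so λ ≡ 1.
  x = λ² - 5 - 3 = 1 - 8 ≡ 0; y = λ·(5 - 0) - 6 ≡ 6. → (0, 6)
4P: (0, 6) + (3, 4). λ = (4 - 6)/(3 - 0) ≡ 5/3 mod 7. 3⁻¹ ≡ 5 (mod 7), so λ ≡ 4.
  x = λ² - 0 - 3 = 16 - 3 ≡ 6; y = λ·(0 - 6) - 6 ≡ 5. → (6, 5)
5P: (6, 5) + (3, 4). λ = (4 - 5)/(3 - 6) ≡ 6/4 mod 7. 4⁻¹ ≡ 2 (mod 7), so λ ≡ 5.
  x = λ² - 6 - 3 = 25 - 9 ≡ 2; y = λ·(6 - 2) - 5 ≡ 1. → (2, 1)
6P: (2, 1) + (3, 4). λ = (4 - 1)/(3 - 2) ≡ 3/1 mod 7. 1⁻¹ ≡ 1 (mod 7) since 1·1 = 1 ≡ 1, so λ ≡ 3.
  x = λ² - 2 - 3 = 9 - 5 ≡ 4; y = λ·(2 - 4) - 1 ≡ 0. → (4, 0)
7P: (4, 0) + (3, 4). λ = (4 - 0)/(3 - 4) ≡ 4/6 mod 7. 6⁻¹ ≡ 6 (mod 7) since 6·6 = 36 ≡ 1, so λ ≡ 3.
  x = λ² - 4 - 3 = 9 - 7 ≡ 2; y = λ·(4 - 2) - 0 ≡ 6. → (2, 6)
8P: (2, 6) + (3, 4). λ = (4 - 6)/(3 - 2) ≡ 5/1 mod 7. 1⁻¹ ≡ 1 (mod 7) since 1·1 = 1 ≡ 1, so λ ≡ 5.
  x = λ² - 2 - 3 = 25 - 5 ≡ 6; y = λ·(2 - 6) - 6 ≡ 2. → (6, 2)
9P: (6, 2) + (3, 4). λ = (4 - 2)/(3 - 6) ≡ 2/4 mod 7. 4⁻¹ ≡ 2 (mod 7), so λ ≡ 4.
  x = λ² - 6 - 3 = 16 - 9 ≡ 0; y = λ·(6 - 0) - 2 ≡ 1. → (0, 1)
10P: (0, 1) + (3, 4). λ = (4 - 1)/(3 - 0) ≡ 3/3 mod 7. 3⁻¹ ≡ 5 (mod 7) since 3·5 = 15 ≡ 1, so λ ≡ 1.
  x = λ² - 0 - 3 = 1 - 3 ≡ 5; y = λ·(0 - 5) - 1 ≡ 1. → (5, 1)
11P: (5, 1) + (3, 4). λ = (4 - 1)/(3 - 5) ≡ 3/5 mod 7. 5⁻¹ ≡ 3 (mod 7) since 5·3 = 15 ≡ 1, so λ ≡ 2.
  x = λ² - 5 - 3 = 4 - 8 ≡ 3; y = λ·(5 - 3) - 1 ≡ 3. → (3, 3)
12P: (3, 3) + (3, 4): same x and y₁ ≡ -y₂, so the sum is the point at infinity.
12P = the point at infinity, so the order is 12.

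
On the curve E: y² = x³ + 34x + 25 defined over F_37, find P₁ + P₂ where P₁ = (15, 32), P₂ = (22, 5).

(15, 32) + (22, 5). λ = (5 - 32)/(22 - 15) ≡ 10/7 mod 37. 7⁻¹ ≡ 16 (mod 37), so λ ≡ 12.
  x = λ² - 15 - 22 = 144 - 37 ≡ 33; y = λ·(15 - 33) - 32 ≡ 11. → (33, 11)

(33, 11)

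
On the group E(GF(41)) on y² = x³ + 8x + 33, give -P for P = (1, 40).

-(1, 40) = (1, -40 mod 41) = (1, 1).

(1, 1)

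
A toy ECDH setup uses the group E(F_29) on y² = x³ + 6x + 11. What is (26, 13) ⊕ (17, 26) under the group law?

(11, 4)

(26, 13) + (17, 26). λ = (26 - 13)/(17 - 26) ≡ 13/20 mod 29. 20⁻¹ ≡ 16 (mod 29), so λ ≡ 5.
  x = λ² - 26 - 17 = 25 - 43 ≡ 11; y = λ·(26 - 11) - 13 ≡ 4. → (11, 4)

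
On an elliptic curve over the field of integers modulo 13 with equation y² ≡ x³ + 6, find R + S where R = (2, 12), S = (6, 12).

(5, 1)

(2, 12) + (6, 12). λ = (12 - 12)/(6 - 2) ≡ 0/4 mod 13. 4⁻¹ ≡ 10 (mod 13) since 4·10 = 40 ≡ 1, so λ ≡ 0.
  x = λ² - 2 - 6 = 0 - 8 ≡ 5; y = λ·(2 - 5) - 12 ≡ 1. → (5, 1)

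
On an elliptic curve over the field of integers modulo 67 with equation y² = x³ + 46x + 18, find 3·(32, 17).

Write P = (32, 17).
Repeated addition: build up to 3P.
2P: tangent at (32, 17): λ = (3·32² + 46)/(2·17) ≡ 36/34. 34⁻¹ ≡ 2 (mod 67), so λ ≡ 36·2 ≡ 5.
  x = λ² - 32 - 32 = 25 - 64 ≡ 28; y = λ·(32 - 28) - 17 ≡ 3. → (28, 3)
3P: (28, 3) + (32, 17). λ = (17 - 3)/(32 - 28) ≡ 14/4 mod 67. 4⁻¹ ≡ 17 (mod 67), so λ ≡ 37.
  x = λ² - 28 - 32 = 1369 - 60 ≡ 36; y = λ·(28 - 36) - 3 ≡ 36. → (36, 36)

(36, 36)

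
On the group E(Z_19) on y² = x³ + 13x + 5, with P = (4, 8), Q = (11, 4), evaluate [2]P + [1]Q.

(0, 10)

First 2P:
Repeated addition: build up to 2P.
2P: tangent at (4, 8): λ = (3·4² + 13)/(2·8) ≡ 4/16. 16⁻¹ ≡ 6 (mod 19), so λ ≡ 4·6 ≡ 5.
  x = λ² - 4 - 4 = 25 - 8 ≡ 17; y = λ·(4 - 17) - 8 ≡ 3. → (17, 3)
2P = (17, 3).
Finally 2P + Q:
(17, 3) + (11, 4). λ = (4 - 3)/(11 - 17) ≡ 1/13 mod 19. 13⁻¹ ≡ 3 (mod 19), so λ ≡ 3.
  x = λ² - 17 - 11 = 9 - 28 ≡ 0; y = λ·(17 - 0) - 3 ≡ 10. → (0, 10)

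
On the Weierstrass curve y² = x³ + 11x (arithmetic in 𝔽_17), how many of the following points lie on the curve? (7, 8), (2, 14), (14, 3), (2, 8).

(7, 8): 8² ≡ 13, rhs ≡ 12 → off.
(2, 14): 14² ≡ 9, rhs ≡ 13 → off.
(14, 3): 3² ≡ 9, rhs ≡ 8 → off.
(2, 8): 8² ≡ 13, rhs ≡ 13 → on.

1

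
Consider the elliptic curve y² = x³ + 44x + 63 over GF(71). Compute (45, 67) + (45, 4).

O

The two points share x = 45 and their y-coordinates satisfy 67 + 4 ≡ 0 (mod 71), so they are inverses. Their sum is 𝒪.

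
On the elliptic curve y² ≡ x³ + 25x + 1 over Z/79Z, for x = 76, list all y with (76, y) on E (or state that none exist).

x³ + 25x + 1 = 440877 ≡ 57 (mod 79).
57 is a non-residue mod 79; no y exists.

none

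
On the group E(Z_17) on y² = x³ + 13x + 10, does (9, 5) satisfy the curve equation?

no

y² = 5² ≡ 8; x³ + 13x + 10 = 856 ≡ 6 (mod 17). 8 ≠ 6.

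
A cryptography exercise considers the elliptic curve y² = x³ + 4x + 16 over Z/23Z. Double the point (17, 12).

tangent at (17, 12): λ = (3·17² + 4)/(2·12) ≡ 20/1. 1⁻¹ ≡ 1 (mod 23) since 1·1 = 1 ≡ 1, so λ ≡ 20·1 ≡ 20.
  x = λ² - 17 - 17 = 400 - 34 ≡ 21; y = λ·(17 - 21) - 12 ≡ 0. → (21, 0)

(21, 0)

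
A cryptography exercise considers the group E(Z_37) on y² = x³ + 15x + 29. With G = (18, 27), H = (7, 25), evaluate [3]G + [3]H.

First 3G:
Repeated addition: build up to 3G.
2G: tangent at (18, 27): λ = (3·18² + 15)/(2·27) ≡ 25/17. 17⁻¹ ≡ 24 (mod 37) since 17·24 = 408 ≡ 1, so λ ≡ 25·24 ≡ 8.
  x = λ² - 18 - 18 = 64 - 36 ≡ 28; y = λ·(18 - 28) - 27 ≡ 4. → (28, 4)
3G: (28, 4) + (18, 27). λ = (27 - 4)/(18 - 28) ≡ 23/27 mod 37. 27⁻¹ ≡ 11 (mod 37), so λ ≡ 31.
  x = λ² - 28 - 18 = 961 - 46 ≡ 27; y = λ·(28 - 27) - 4 ≡ 27. → (27, 27)
3G = (27, 27).
Next 3H:
Repeated addition: build up to 3H.
2H: tangent at (7, 25): λ = (3·7² + 15)/(2·25) ≡ 14/13. 13⁻¹ ≡ 20 (mod 37), so λ ≡ 14·20 ≡ 21.
  x = λ² - 7 - 7 = 441 - 14 ≡ 20; y = λ·(7 - 20) - 25 ≡ 35. → (20, 35)
3H: (20, 35) + (7, 25). λ = (25 - 35)/(7 - 20) ≡ 27/24 mod 37. 24⁻¹ ≡ 17 (mod 37) since 24·17 = 408 ≡ 1, so λ ≡ 15.
  x = λ² - 20 - 7 = 225 - 27 ≡ 13; y = λ·(20 - 13) - 35 ≡ 33. → (13, 33)
3H = (13, 33).
Finally 3G + 3H:
(27, 27) + (13, 33). λ = (33 - 27)/(13 - 27) ≡ 6/23 mod 37. 23⁻¹ ≡ 29 (mod 37), so λ ≡ 26.
  x = λ² - 27 - 13 = 676 - 40 ≡ 7; y = λ·(27 - 7) - 27 ≡ 12. → (7, 12)

(7, 12)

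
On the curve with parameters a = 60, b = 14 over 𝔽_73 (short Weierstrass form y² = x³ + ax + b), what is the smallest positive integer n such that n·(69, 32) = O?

5

2P: tangent at (69, 32): λ = (3·69² + 60)/(2·32) ≡ 35/64. 64⁻¹ ≡ 8 (mod 73) since 64·8 = 512 ≡ 1, so λ ≡ 35·8 ≡ 61.
  x = λ² - 69 - 69 = 3721 - 138 ≡ 6; y = λ·(69 - 6) - 32 ≡ 15. → (6, 15)
3P: (6, 15) + (69, 32). λ = (32 - 15)/(69 - 6) ≡ 17/63 mod 73. 63⁻¹ ≡ 51 (mod 73) since 63·51 = 3213 ≡ 1, so λ ≡ 64.
  x = λ² - 6 - 69 = 4096 - 75 ≡ 6; y = λ·(6 - 6) - 15 ≡ 58. → (6, 58)
4P: (6, 58) + (69, 32). λ = (32 - 58)/(69 - 6) ≡ 47/63 mod 73. 63⁻¹ ≡ 51 (mod 73), so λ ≡ 61.
  x = λ² - 6 - 69 = 3721 - 75 ≡ 69; y = λ·(6 - 69) - 58 ≡ 41. → (69, 41)
5P: (69, 41) + (69, 32): same x and y₁ ≡ -y₂, so the sum is O.
5P = O, so the order is 5.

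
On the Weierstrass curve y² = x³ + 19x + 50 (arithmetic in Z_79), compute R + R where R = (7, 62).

tangent at (7, 62): λ = (3·7² + 19)/(2·62) ≡ 8/45. 45⁻¹ ≡ 72 (mod 79) since 45·72 = 3240 ≡ 1, so λ ≡ 8·72 ≡ 23.
  x = λ² - 7 - 7 = 529 - 14 ≡ 41; y = λ·(7 - 41) - 62 ≡ 25. → (41, 25)

(41, 25)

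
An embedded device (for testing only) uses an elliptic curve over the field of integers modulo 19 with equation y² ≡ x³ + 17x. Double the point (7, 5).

tangent at (7, 5): λ = (3·7² + 17)/(2·5) ≡ 12/10. 10⁻¹ ≡ 2 (mod 19) since 10·2 = 20 ≡ 1, so λ ≡ 12·2 ≡ 5.
  x = λ² - 7 - 7 = 25 - 14 ≡ 11; y = λ·(7 - 11) - 5 ≡ 13. → (11, 13)

(11, 13)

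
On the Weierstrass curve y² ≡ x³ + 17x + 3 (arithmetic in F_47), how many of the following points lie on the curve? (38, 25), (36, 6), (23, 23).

3

(38, 25): 25² ≡ 14, rhs ≡ 14 → on.
(36, 6): 6² ≡ 36, rhs ≡ 36 → on.
(23, 23): 23² ≡ 12, rhs ≡ 12 → on.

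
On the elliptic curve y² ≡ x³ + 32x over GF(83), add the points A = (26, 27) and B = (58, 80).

(43, 46)

(26, 27) + (58, 80). λ = (80 - 27)/(58 - 26) ≡ 53/32 mod 83. 32⁻¹ ≡ 13 (mod 83), so λ ≡ 25.
  x = λ² - 26 - 58 = 625 - 84 ≡ 43; y = λ·(26 - 43) - 27 ≡ 46. → (43, 46)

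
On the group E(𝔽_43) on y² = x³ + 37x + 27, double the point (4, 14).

(5, 6)

tangent at (4, 14): λ = (3·4² + 37)/(2·14) ≡ 42/28. 28⁻¹ ≡ 20 (mod 43) since 28·20 = 560 ≡ 1, so λ ≡ 42·20 ≡ 23.
  x = λ² - 4 - 4 = 529 - 8 ≡ 5; y = λ·(4 - 5) - 14 ≡ 6. → (5, 6)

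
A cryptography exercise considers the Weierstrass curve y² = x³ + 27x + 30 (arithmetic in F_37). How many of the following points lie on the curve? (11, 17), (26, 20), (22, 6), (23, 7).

(11, 17): 17² ≡ 30, rhs ≡ 30 → on.
(26, 20): 20² ≡ 30, rhs ≡ 30 → on.
(22, 6): 6² ≡ 36, rhs ≡ 24 → off.
(23, 7): 7² ≡ 12, rhs ≡ 16 → off.

2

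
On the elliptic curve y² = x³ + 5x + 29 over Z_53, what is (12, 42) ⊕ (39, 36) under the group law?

(40, 29)

(12, 42) + (39, 36). λ = (36 - 42)/(39 - 12) ≡ 47/27 mod 53. 27⁻¹ ≡ 2 (mod 53), so λ ≡ 41.
  x = λ² - 12 - 39 = 1681 - 51 ≡ 40; y = λ·(12 - 40) - 42 ≡ 29. → (40, 29)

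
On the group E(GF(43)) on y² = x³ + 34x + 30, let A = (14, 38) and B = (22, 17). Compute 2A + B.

(12, 4)

First 2A:
Repeated addition: build up to 2A.
2A: tangent at (14, 38): λ = (3·14² + 34)/(2·38) ≡ 20/33. 33⁻¹ ≡ 30 (mod 43) since 33·30 = 990 ≡ 1, so λ ≡ 20·30 ≡ 41.
  x = λ² - 14 - 14 = 1681 - 28 ≡ 19; y = λ·(14 - 19) - 38 ≡ 15. → (19, 15)
2A = (19, 15).
Finally 2A + B:
(19, 15) + (22, 17). λ = (17 - 15)/(22 - 19) ≡ 2/3 mod 43. 3⁻¹ ≡ 29 (mod 43), so λ ≡ 15.
  x = λ² - 19 - 22 = 225 - 41 ≡ 12; y = λ·(19 - 12) - 15 ≡ 4. → (12, 4)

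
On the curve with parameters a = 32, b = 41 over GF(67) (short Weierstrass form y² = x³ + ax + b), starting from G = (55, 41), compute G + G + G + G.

Repeated addition: build up to 4G.
2G: tangent at (55, 41): λ = (3·55² + 32)/(2·41) ≡ 62/15. 15⁻¹ ≡ 9 (mod 67), so λ ≡ 62·9 ≡ 22.
  x = λ² - 55 - 55 = 484 - 110 ≡ 39; y = λ·(55 - 39) - 41 ≡ 43. → (39, 43)
3G: (39, 43) + (55, 41). λ = (41 - 43)/(55 - 39) ≡ 65/16 mod 67. 16⁻¹ ≡ 21 (mod 67) since 16·21 = 336 ≡ 1, so λ ≡ 25.
  x = λ² - 39 - 55 = 625 - 94 ≡ 62; y = λ·(39 - 62) - 43 ≡ 52. → (62, 52)
4G: (62, 52) + (55, 41). λ = (41 - 52)/(55 - 62) ≡ 56/60 mod 67. 60⁻¹ ≡ 19 (mod 67) since 60·19 = 1140 ≡ 1, so λ ≡ 59.
  x = λ² - 62 - 55 = 3481 - 117 ≡ 14; y = λ·(62 - 14) - 52 ≡ 33. → (14, 33)

(14, 33)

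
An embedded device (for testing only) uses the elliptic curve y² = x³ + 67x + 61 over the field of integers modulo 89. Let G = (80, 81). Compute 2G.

(36, 1)

tangent at (80, 81): λ = (3·80² + 67)/(2·81) ≡ 43/73. 73⁻¹ ≡ 50 (mod 89) since 73·50 = 3650 ≡ 1, so λ ≡ 43·50 ≡ 14.
  x = λ² - 80 - 80 = 196 - 160 ≡ 36; y = λ·(80 - 36) - 81 ≡ 1. → (36, 1)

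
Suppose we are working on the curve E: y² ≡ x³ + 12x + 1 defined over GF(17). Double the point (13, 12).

tangent at (13, 12): λ = (3·13² + 12)/(2·12) ≡ 9/7. 7⁻¹ ≡ 5 (mod 17), so λ ≡ 9·5 ≡ 11.
  x = λ² - 13 - 13 = 121 - 26 ≡ 10; y = λ·(13 - 10) - 12 ≡ 4. → (10, 4)

(10, 4)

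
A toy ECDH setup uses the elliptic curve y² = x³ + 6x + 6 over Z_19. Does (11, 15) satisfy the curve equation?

yes

y² = 15² ≡ 16; x³ + 6x + 6 = 1403 ≡ 16 (mod 19). 16 = 16.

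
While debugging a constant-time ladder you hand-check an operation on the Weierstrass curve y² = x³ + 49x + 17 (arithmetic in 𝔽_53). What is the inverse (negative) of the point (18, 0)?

(18, 0)

-(18, 0) = (18, -0 mod 53) = (18, 0).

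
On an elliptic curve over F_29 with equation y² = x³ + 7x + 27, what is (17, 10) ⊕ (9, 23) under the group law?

(7, 10)

(17, 10) + (9, 23). λ = (23 - 10)/(9 - 17) ≡ 13/21 mod 29. 21⁻¹ ≡ 18 (mod 29) since 21·18 = 378 ≡ 1, so λ ≡ 2.
  x = λ² - 17 - 9 = 4 - 26 ≡ 7; y = λ·(17 - 7) - 10 ≡ 10. → (7, 10)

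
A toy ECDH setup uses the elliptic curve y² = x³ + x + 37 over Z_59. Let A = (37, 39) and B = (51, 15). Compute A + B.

(51, 44)

(37, 39) + (51, 15). λ = (15 - 39)/(51 - 37) ≡ 35/14 mod 59. 14⁻¹ ≡ 38 (mod 59) since 14·38 = 532 ≡ 1, so λ ≡ 32.
  x = λ² - 37 - 51 = 1024 - 88 ≡ 51; y = λ·(37 - 51) - 39 ≡ 44. → (51, 44)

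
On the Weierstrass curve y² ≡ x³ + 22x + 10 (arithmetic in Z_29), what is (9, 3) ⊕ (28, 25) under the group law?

(27, 25)

(9, 3) + (28, 25). λ = (25 - 3)/(28 - 9) ≡ 22/19 mod 29. 19⁻¹ ≡ 26 (mod 29), so λ ≡ 21.
  x = λ² - 9 - 28 = 441 - 37 ≡ 27; y = λ·(9 - 27) - 3 ≡ 25. → (27, 25)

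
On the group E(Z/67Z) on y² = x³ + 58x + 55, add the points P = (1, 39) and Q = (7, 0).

(51, 18)

(1, 39) + (7, 0). λ = (0 - 39)/(7 - 1) ≡ 28/6 mod 67. 6⁻¹ ≡ 56 (mod 67), so λ ≡ 27.
  x = λ² - 1 - 7 = 729 - 8 ≡ 51; y = λ·(1 - 51) - 39 ≡ 18. → (51, 18)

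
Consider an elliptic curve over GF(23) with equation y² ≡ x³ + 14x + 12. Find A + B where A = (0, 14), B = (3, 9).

(0, 14) + (3, 9). λ = (9 - 14)/(3 - 0) ≡ 18/3 mod 23. 3⁻¹ ≡ 8 (mod 23), so λ ≡ 6.
  x = λ² - 0 - 3 = 36 - 3 ≡ 10; y = λ·(0 - 10) - 14 ≡ 18. → (10, 18)

(10, 18)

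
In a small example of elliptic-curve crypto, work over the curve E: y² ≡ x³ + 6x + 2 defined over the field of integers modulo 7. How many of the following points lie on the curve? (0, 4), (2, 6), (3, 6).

(0, 4): 4² ≡ 2, rhs ≡ 2 → on.
(2, 6): 6² ≡ 1, rhs ≡ 1 → on.
(3, 6): 6² ≡ 1, rhs ≡ 5 → off.

2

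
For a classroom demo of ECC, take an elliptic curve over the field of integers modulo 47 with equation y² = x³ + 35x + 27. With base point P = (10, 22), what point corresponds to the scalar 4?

Double-and-add on 4 = (100)₂. Start with P = (10, 22) for the leading 1-bit.
double: tangent at (10, 22): λ = (3·10² + 35)/(2·22) ≡ 6/44. 44⁻¹ ≡ 31 (mod 47) since 44·31 = 1364 ≡ 1, so λ ≡ 6·31 ≡ 45.
  x = λ² - 10 - 10 = 2025 - 20 ≡ 31; y = λ·(10 - 31) - 22 ≡ 20. → (31, 20)
double: tangent at (31, 20): λ = (3·31² + 35)/(2·20) ≡ 4/40. 40⁻¹ ≡ 20 (mod 47) since 40·20 = 800 ≡ 1, so λ ≡ 4·20 ≡ 33.
  x = λ² - 31 - 31 = 1089 - 62 ≡ 40; y = λ·(31 - 40) - 20 ≡ 12. → (40, 12)

(40, 12)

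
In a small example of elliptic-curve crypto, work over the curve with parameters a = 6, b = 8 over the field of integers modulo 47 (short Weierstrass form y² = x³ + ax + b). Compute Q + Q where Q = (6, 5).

(39, 23)

tangent at (6, 5): λ = (3·6² + 6)/(2·5) ≡ 20/10. 10⁻¹ ≡ 33 (mod 47) since 10·33 = 330 ≡ 1, so λ ≡ 20·33 ≡ 2.
  x = λ² - 6 - 6 = 4 - 12 ≡ 39; y = λ·(6 - 39) - 5 ≡ 23. → (39, 23)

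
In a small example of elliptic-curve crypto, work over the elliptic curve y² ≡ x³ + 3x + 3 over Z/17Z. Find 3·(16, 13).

Write P = (16, 13).
Repeated addition: build up to 3P.
2P: tangent at (16, 13): λ = (3·16² + 3)/(2·13) ≡ 6/9. 9⁻¹ ≡ 2 (mod 17), so λ ≡ 6·2 ≡ 12.
  x = λ² - 16 - 16 = 144 - 32 ≡ 10; y = λ·(16 - 10) - 13 ≡ 8. → (10, 8)
3P: (10, 8) + (16, 13). λ = (13 - 8)/(16 - 10) ≡ 5/6 mod 17. 6⁻¹ ≡ 3 (mod 17) since 6·3 = 18 ≡ 1, so λ ≡ 15.
  x = λ² - 10 - 16 = 225 - 26 ≡ 12; y = λ·(10 - 12) - 8 ≡ 13. → (12, 13)

(12, 13)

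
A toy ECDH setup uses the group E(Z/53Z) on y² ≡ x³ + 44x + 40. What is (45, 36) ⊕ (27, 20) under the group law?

(45, 36) + (27, 20). λ = (20 - 36)/(27 - 45) ≡ 37/35 mod 53. 35⁻¹ ≡ 50 (mod 53) since 35·50 = 1750 ≡ 1, so λ ≡ 48.
  x = λ² - 45 - 27 = 2304 - 72 ≡ 6; y = λ·(45 - 6) - 36 ≡ 34. → (6, 34)

(6, 34)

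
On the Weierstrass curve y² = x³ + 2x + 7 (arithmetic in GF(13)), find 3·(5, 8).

(12, 2)

Write G = (5, 8).
Repeated addition: build up to 3G.
2G: tangent at (5, 8): λ = (3·5² + 2)/(2·8) ≡ 12/3. 3⁻¹ ≡ 9 (mod 13) since 3·9 = 27 ≡ 1, so λ ≡ 12·9 ≡ 4.
  x = λ² - 5 - 5 = 16 - 10 ≡ 6; y = λ·(5 - 6) - 8 ≡ 1. → (6, 1)
3G: (6, 1) + (5, 8). λ = (8 - 1)/(5 - 6) ≡ 7/12 mod 13. 12⁻¹ ≡ 12 (mod 13), so λ ≡ 6.
  x = λ² - 6 - 5 = 36 - 11 ≡ 12; y = λ·(6 - 12) - 1 ≡ 2. → (12, 2)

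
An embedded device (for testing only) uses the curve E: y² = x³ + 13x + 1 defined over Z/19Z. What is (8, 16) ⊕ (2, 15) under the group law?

(18, 14)

(8, 16) + (2, 15). λ = (15 - 16)/(2 - 8) ≡ 18/13 mod 19. 13⁻¹ ≡ 3 (mod 19), so λ ≡ 16.
  x = λ² - 8 - 2 = 256 - 10 ≡ 18; y = λ·(8 - 18) - 16 ≡ 14. → (18, 14)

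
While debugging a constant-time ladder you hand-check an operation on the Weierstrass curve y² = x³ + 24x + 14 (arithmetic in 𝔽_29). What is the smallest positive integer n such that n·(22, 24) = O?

2P: tangent at (22, 24): λ = (3·22² + 24)/(2·24) ≡ 26/19. 19⁻¹ ≡ 26 (mod 29) since 19·26 = 494 ≡ 1, so λ ≡ 26·26 ≡ 9.
  x = λ² - 22 - 22 = 81 - 44 ≡ 8; y = λ·(22 - 8) - 24 ≡ 15. → (8, 15)
3P: (8, 15) + (22, 24). λ = (24 - 15)/(22 - 8) ≡ 9/14 mod 29. 14⁻¹ ≡ 27 (mod 29), so λ ≡ 11.
  x = λ² - 8 - 22 = 121 - 30 ≡ 4; y = λ·(8 - 4) - 15 ≡ 0. → (4, 0)
4P: (4, 0) + (22, 24). λ = (24 - 0)/(22 - 4) ≡ 24/18 mod 29. 18⁻¹ ≡ 21 (mod 29), so λ ≡ 11.
  x = λ² - 4 - 22 = 121 - 26 ≡ 8; y = λ·(4 - 8) - 0 ≡ 14. → (8, 14)
5P: (8, 14) + (22, 24). λ = (24 - 14)/(22 - 8) ≡ 10/14 mod 29. 14⁻¹ ≡ 27 (mod 29) since 14·27 = 378 ≡ 1, so λ ≡ 9.
  x = λ² - 8 - 22 = 81 - 30 ≡ 22; y = λ·(8 - 22) - 14 ≡ 5. → (22, 5)
6P: (22, 5) + (22, 24): same x and y₁ ≡ -y₂, so the sum is O.
6P = O, so the order is 6.

6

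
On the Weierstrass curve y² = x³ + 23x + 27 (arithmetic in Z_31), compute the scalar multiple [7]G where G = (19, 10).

(4, 11)

Double-and-add on 7 = (111)₂. Start with G = (19, 10) for the leading 1-bit.
double: tangent at (19, 10): λ = (3·19² + 23)/(2·10) ≡ 21/20. 20⁻¹ ≡ 14 (mod 31) since 20·14 = 280 ≡ 1, so λ ≡ 21·14 ≡ 15.
  x = λ² - 19 - 19 = 225 - 38 ≡ 1; y = λ·(19 - 1) - 10 ≡ 12. → (1, 12)
add G: (1, 12) + (19, 10). λ = (10 - 12)/(19 - 1) ≡ 29/18 mod 31. 18⁻¹ ≡ 19 (mod 31), so λ ≡ 24.
  x = λ² - 1 - 19 = 576 - 20 ≡ 29; y = λ·(1 - 29) - 12 ≡ 29. → (29, 29)
double: tangent at (29, 29): λ = (3·29² + 23)/(2·29) ≡ 4/27. 27⁻¹ ≡ 23 (mod 31) since 27·23 = 621 ≡ 1, so λ ≡ 4·23 ≡ 30.
  x = λ² - 29 - 29 = 900 - 58 ≡ 5; y = λ·(29 - 5) - 29 ≡ 9. → (5, 9)
add G: (5, 9) + (19, 10). λ = (10 - 9)/(19 - 5) ≡ 1/14 mod 31. 14⁻¹ ≡ 20 (mod 31), so λ ≡ 20.
  x = λ² - 5 - 19 = 400 - 24 ≡ 4; y = λ·(5 - 4) - 9 ≡ 11. → (4, 11)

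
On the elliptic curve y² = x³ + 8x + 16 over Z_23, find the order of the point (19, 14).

2P: tangent at (19, 14): λ = (3·19² + 8)/(2·14) ≡ 10/5. 5⁻¹ ≡ 14 (mod 23), so λ ≡ 10·14 ≡ 2.
  x = λ² - 19 - 19 = 4 - 38 ≡ 12; y = λ·(19 - 12) - 14 ≡ 0. → (12, 0)
3P: (12, 0) + (19, 14). λ = (14 - 0)/(19 - 12) ≡ 14/7 mod 23. 7⁻¹ ≡ 10 (mod 23), so λ ≡ 2.
  x = λ² - 12 - 19 = 4 - 31 ≡ 19; y = λ·(12 - 19) - 0 ≡ 9. → (19, 9)
4P: (19, 9) + (19, 14): same x and y₁ ≡ -y₂, so the sum is O.
4P = O, so the order is 4.

4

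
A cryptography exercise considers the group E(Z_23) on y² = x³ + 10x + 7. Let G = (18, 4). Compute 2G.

tangent at (18, 4): λ = (3·18² + 10)/(2·4) ≡ 16/8. 8⁻¹ ≡ 3 (mod 23) since 8·3 = 24 ≡ 1, so λ ≡ 16·3 ≡ 2.
  x = λ² - 18 - 18 = 4 - 36 ≡ 14; y = λ·(18 - 14) - 4 ≡ 4. → (14, 4)

(14, 4)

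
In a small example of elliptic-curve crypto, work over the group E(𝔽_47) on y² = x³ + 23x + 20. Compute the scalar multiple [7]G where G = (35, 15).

(41, 29)

Repeated addition: build up to 7G.
2G: tangent at (35, 15): λ = (3·35² + 23)/(2·15) ≡ 32/30. 30⁻¹ ≡ 11 (mod 47) since 30·11 = 330 ≡ 1, so λ ≡ 32·11 ≡ 23.
  x = λ² - 35 - 35 = 529 - 70 ≡ 36; y = λ·(35 - 36) - 15 ≡ 9. → (36, 9)
3G: (36, 9) + (35, 15). λ = (15 - 9)/(35 - 36) ≡ 6/46 mod 47. 46⁻¹ ≡ 46 (mod 47) since 46·46 = 2116 ≡ 1, so λ ≡ 41.
  x = λ² - 36 - 35 = 1681 - 71 ≡ 12; y = λ·(36 - 12) - 9 ≡ 35. → (12, 35)
4G: (12, 35) + (35, 15). λ = (15 - 35)/(35 - 12) ≡ 27/23 mod 47. 23⁻¹ ≡ 45 (mod 47), so λ ≡ 40.
  x = λ² - 12 - 35 = 1600 - 47 ≡ 2; y = λ·(12 - 2) - 35 ≡ 36. → (2, 36)
5G: (2, 36) + (35, 15). λ = (15 - 36)/(35 - 2) ≡ 26/33 mod 47. 33⁻¹ ≡ 10 (mod 47), so λ ≡ 25.
  x = λ² - 2 - 35 = 625 - 37 ≡ 24; y = λ·(2 - 24) - 36 ≡ 25. → (24, 25)
6G: (24, 25) + (35, 15). λ = (15 - 25)/(35 - 24) ≡ 37/11 mod 47. 11⁻¹ ≡ 30 (mod 47), so λ ≡ 29.
  x = λ² - 24 - 35 = 841 - 59 ≡ 30; y = λ·(24 - 30) - 25 ≡ 36. → (30, 36)
7G: (30, 36) + (35, 15). λ = (15 - 36)/(35 - 30) ≡ 26/5 mod 47. 5⁻¹ ≡ 19 (mod 47), so λ ≡ 24.
  x = λ² - 30 - 35 = 576 - 65 ≡ 41; y = λ·(30 - 41) - 36 ≡ 29. → (41, 29)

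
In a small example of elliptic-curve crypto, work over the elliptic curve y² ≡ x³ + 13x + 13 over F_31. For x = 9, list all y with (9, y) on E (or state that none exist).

none

x³ + 13x + 13 = 859 ≡ 22 (mod 31).
22 is a non-residue mod 31; no y exists.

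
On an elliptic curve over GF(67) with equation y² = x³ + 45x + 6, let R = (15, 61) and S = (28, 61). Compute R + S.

(24, 6)

(15, 61) + (28, 61). λ = (61 - 61)/(28 - 15) ≡ 0/13 mod 67. 13⁻¹ ≡ 31 (mod 67) since 13·31 = 403 ≡ 1, so λ ≡ 0.
  x = λ² - 15 - 28 = 0 - 43 ≡ 24; y = λ·(15 - 24) - 61 ≡ 6. → (24, 6)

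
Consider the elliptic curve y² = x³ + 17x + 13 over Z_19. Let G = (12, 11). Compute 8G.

(12, 11)

Repeated addition: build up to 8G.
2G: tangent at (12, 11): λ = (3·12² + 17)/(2·11) ≡ 12/3. 3⁻¹ ≡ 13 (mod 19) since 3·13 = 39 ≡ 1, so λ ≡ 12·13 ≡ 4.
  x = λ² - 12 - 12 = 16 - 24 ≡ 11; y = λ·(12 - 11) - 11 ≡ 12. → (11, 12)
3G: (11, 12) + (12, 11). λ = (11 - 12)/(12 - 11) ≡ 18/1 mod 19. 1⁻¹ ≡ 1 (mod 19) since 1·1 = 1 ≡ 1, so λ ≡ 18.
  x = λ² - 11 - 12 = 324 - 23 ≡ 16; y = λ·(11 - 16) - 12 ≡ 12. → (16, 12)
4G: (16, 12) + (12, 11). λ = (11 - 12)/(12 - 16) ≡ 18/15 mod 19. 15⁻¹ ≡ 14 (mod 19), so λ ≡ 5.
  x = λ² - 16 - 12 = 25 - 28 ≡ 16; y = λ·(16 - 16) - 12 ≡ 7. → (16, 7)
5G: (16, 7) + (12, 11). λ = (11 - 7)/(12 - 16) ≡ 4/15 mod 19. 15⁻¹ ≡ 14 (mod 19), so λ ≡ 18.
  x = λ² - 16 - 12 = 324 - 28 ≡ 11; y = λ·(16 - 11) - 7 ≡ 7. → (11, 7)
6G: (11, 7) + (12, 11). λ = (11 - 7)/(12 - 11) ≡ 4/1 mod 19. 1⁻¹ ≡ 1 (mod 19) since 1·1 = 1 ≡ 1, so λ ≡ 4.
  x = λ² - 11 - 12 = 16 - 23 ≡ 12; y = λ·(11 - 12) - 7 ≡ 8. → (12, 8)
7G: (12, 8) + (12, 11): same x and y₁ ≡ -y₂, so the sum is 𝒪.
8G: 𝒪 + (12, 11) = (12, 11) (identity).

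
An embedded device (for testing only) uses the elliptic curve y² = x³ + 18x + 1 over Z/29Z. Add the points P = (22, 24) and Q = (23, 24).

(22, 24) + (23, 24). λ = (24 - 24)/(23 - 22) ≡ 0/1 mod 29. 1⁻¹ ≡ 1 (mod 29), so λ ≡ 0.
  x = λ² - 22 - 23 = 0 - 45 ≡ 13; y = λ·(22 - 13) - 24 ≡ 5. → (13, 5)

(13, 5)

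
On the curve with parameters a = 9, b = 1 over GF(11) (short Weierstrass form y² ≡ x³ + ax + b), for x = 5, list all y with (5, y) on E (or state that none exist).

none

x³ + 9x + 1 = 171 ≡ 6 (mod 11).
6 is a non-residue mod 11; no y exists.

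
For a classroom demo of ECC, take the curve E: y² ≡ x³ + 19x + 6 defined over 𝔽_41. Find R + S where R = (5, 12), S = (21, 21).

(5, 12) + (21, 21). λ = (21 - 12)/(21 - 5) ≡ 9/16 mod 41. 16⁻¹ ≡ 18 (mod 41), so λ ≡ 39.
  x = λ² - 5 - 21 = 1521 - 26 ≡ 19; y = λ·(5 - 19) - 12 ≡ 16. → (19, 16)

(19, 16)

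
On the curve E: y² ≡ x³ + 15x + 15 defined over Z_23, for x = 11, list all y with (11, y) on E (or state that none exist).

4, 19

x³ + 15x + 15 = 1511 ≡ 16 (mod 23).
Square roots of 16 mod 23: 4 and 19 (since 4² = 16 ≡ 16).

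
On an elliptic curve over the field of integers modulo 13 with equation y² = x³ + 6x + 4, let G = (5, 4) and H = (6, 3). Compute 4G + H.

(11, 7)

First 4G:
Double-and-add on 4 = (100)₂. Start with G = (5, 4) for the leading 1-bit.
double: tangent at (5, 4): λ = (3·5² + 6)/(2·4) ≡ 3/8. 8⁻¹ ≡ 5 (mod 13), so λ ≡ 3·5 ≡ 2.
  x = λ² - 5 - 5 = 4 - 10 ≡ 7; y = λ·(5 - 7) - 4 ≡ 5. → (7, 5)
double: tangent at (7, 5): λ = (3·7² + 6)/(2·5) ≡ 10/10. 10⁻¹ ≡ 4 (mod 13), so λ ≡ 10·4 ≡ 1.
  x = λ² - 7 - 7 = 1 - 14 ≡ 0; y = λ·(7 - 0) - 5 ≡ 2. → (0, 2)
4G = (0, 2).
Finally 4G + H:
(0, 2) + (6, 3). λ = (3 - 2)/(6 - 0) ≡ 1/6 mod 13. 6⁻¹ ≡ 11 (mod 13) since 6·11 = 66 ≡ 1, so λ ≡ 11.
  x = λ² - 0 - 6 = 121 - 6 ≡ 11; y = λ·(0 - 11) - 2 ≡ 7. → (11, 7)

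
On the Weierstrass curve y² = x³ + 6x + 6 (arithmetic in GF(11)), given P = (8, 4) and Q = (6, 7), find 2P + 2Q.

(8, 7)

First 2P:
Repeated addition: build up to 2P.
2P: tangent at (8, 4): λ = (3·8² + 6)/(2·4) ≡ 0/8. 8⁻¹ ≡ 7 (mod 11) since 8·7 = 56 ≡ 1, so λ ≡ 0·7 ≡ 0.
  x = λ² - 8 - 8 = 0 - 16 ≡ 6; y = λ·(8 - 6) - 4 ≡ 7. → (6, 7)
2P = (6, 7).
Next 2Q:
Repeated addition: build up to 2Q.
2Q: tangent at (6, 7): λ = (3·6² + 6)/(2·7) ≡ 4/3. 3⁻¹ ≡ 4 (mod 11) since 3·4 = 12 ≡ 1, so λ ≡ 4·4 ≡ 5.
  x = λ² - 6 - 6 = 25 - 12 ≡ 2; y = λ·(6 - 2) - 7 ≡ 2. → (2, 2)
2Q = (2, 2).
Finally 2P + 2Q:
(6, 7) + (2, 2). λ = (2 - 7)/(2 - 6) ≡ 6/7 mod 11. 7⁻¹ ≡ 8 (mod 11), so λ ≡ 4.
  x = λ² - 6 - 2 = 16 - 8 ≡ 8; y = λ·(6 - 8) - 7 ≡ 7. → (8, 7)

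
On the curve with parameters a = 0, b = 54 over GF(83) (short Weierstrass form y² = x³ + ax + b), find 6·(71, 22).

Write G = (71, 22).
Double-and-add on 6 = (110)₂. Start with G = (71, 22) for the leading 1-bit.
double: tangent at (71, 22): λ = (3·71² + 0)/(2·22) ≡ 17/44. 44⁻¹ ≡ 17 (mod 83) since 44·17 = 748 ≡ 1, so λ ≡ 17·17 ≡ 40.
  x = λ² - 71 - 71 = 1600 - 142 ≡ 47; y = λ·(71 - 47) - 22 ≡ 25. → (47, 25)
add G: (47, 25) + (71, 22). λ = (22 - 25)/(71 - 47) ≡ 80/24 mod 83. 24⁻¹ ≡ 45 (mod 83), so λ ≡ 31.
  x = λ² - 47 - 71 = 961 - 118 ≡ 13; y = λ·(47 - 13) - 25 ≡ 33. → (13, 33)
double: tangent at (13, 33): λ = (3·13² + 0)/(2·33) ≡ 9/66. 66⁻¹ ≡ 39 (mod 83), so λ ≡ 9·39 ≡ 19.
  x = λ² - 13 - 13 = 361 - 26 ≡ 3; y = λ·(13 - 3) - 33 ≡ 74. → (3, 74)

(3, 74)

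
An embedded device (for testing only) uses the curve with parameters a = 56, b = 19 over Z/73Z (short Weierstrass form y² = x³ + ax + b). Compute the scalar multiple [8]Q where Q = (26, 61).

(18, 56)

Repeated addition: build up to 8Q.
2Q: tangent at (26, 61): λ = (3·26² + 56)/(2·61) ≡ 40/49. 49⁻¹ ≡ 3 (mod 73), so λ ≡ 40·3 ≡ 47.
  x = λ² - 26 - 26 = 2209 - 52 ≡ 40; y = λ·(26 - 40) - 61 ≡ 11. → (40, 11)
3Q: (40, 11) + (26, 61). λ = (61 - 11)/(26 - 40) ≡ 50/59 mod 73. 59⁻¹ ≡ 26 (mod 73), so λ ≡ 59.
  x = λ² - 40 - 26 = 3481 - 66 ≡ 57; y = λ·(40 - 57) - 11 ≡ 8. → (57, 8)
4Q: (57, 8) + (26, 61). λ = (61 - 8)/(26 - 57) ≡ 53/42 mod 73. 42⁻¹ ≡ 40 (mod 73) since 42·40 = 1680 ≡ 1, so λ ≡ 3.
  x = λ² - 57 - 26 = 9 - 83 ≡ 72; y = λ·(57 - 72) - 8 ≡ 20. → (72, 20)
5Q: (72, 20) + (26, 61). λ = (61 - 20)/(26 - 72) ≡ 41/27 mod 73. 27⁻¹ ≡ 46 (mod 73) since 27·46 = 1242 ≡ 1, so λ ≡ 61.
  x = λ² - 72 - 26 = 3721 - 98 ≡ 46; y = λ·(72 - 46) - 20 ≡ 33. → (46, 33)
6Q: (46, 33) + (26, 61). λ = (61 - 33)/(26 - 46) ≡ 28/53 mod 73. 53⁻¹ ≡ 62 (mod 73) since 53·62 = 3286 ≡ 1, so λ ≡ 57.
  x = λ² - 46 - 26 = 3249 - 72 ≡ 38; y = λ·(46 - 38) - 33 ≡ 58. → (38, 58)
7Q: (38, 58) + (26, 61). λ = (61 - 58)/(26 - 38) ≡ 3/61 mod 73. 61⁻¹ ≡ 6 (mod 73), so λ ≡ 18.
  x = λ² - 38 - 26 = 324 - 64 ≡ 41; y = λ·(38 - 41) - 58 ≡ 34. → (41, 34)
8Q: (41, 34) + (26, 61). λ = (61 - 34)/(26 - 41) ≡ 27/58 mod 73. 58⁻¹ ≡ 34 (mod 73), so λ ≡ 42.
  x = λ² - 41 - 26 = 1764 - 67 ≡ 18; y = λ·(41 - 18) - 34 ≡ 56. → (18, 56)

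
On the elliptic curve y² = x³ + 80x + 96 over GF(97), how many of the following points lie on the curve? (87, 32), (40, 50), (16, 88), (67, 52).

1

(87, 32): 32² ≡ 54, rhs ≡ 42 → off.
(40, 50): 50² ≡ 75, rhs ≡ 75 → on.
(16, 88): 88² ≡ 81, rhs ≡ 40 → off.
(67, 52): 52² ≡ 85, rhs ≡ 87 → off.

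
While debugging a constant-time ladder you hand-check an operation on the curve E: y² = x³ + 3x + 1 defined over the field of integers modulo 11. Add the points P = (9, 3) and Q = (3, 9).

(9, 3) + (3, 9). λ = (9 - 3)/(3 - 9) ≡ 6/5 mod 11. 5⁻¹ ≡ 9 (mod 11), so λ ≡ 10.
  x = λ² - 9 - 3 = 100 - 12 ≡ 0; y = λ·(9 - 0) - 3 ≡ 10. → (0, 10)

(0, 10)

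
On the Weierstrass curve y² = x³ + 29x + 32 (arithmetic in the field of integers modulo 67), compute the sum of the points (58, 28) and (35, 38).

(58, 28) + (35, 38). λ = (38 - 28)/(35 - 58) ≡ 10/44 mod 67. 44⁻¹ ≡ 32 (mod 67), so λ ≡ 52.
  x = λ² - 58 - 35 = 2704 - 93 ≡ 65; y = λ·(58 - 65) - 28 ≡ 10. → (65, 10)

(65, 10)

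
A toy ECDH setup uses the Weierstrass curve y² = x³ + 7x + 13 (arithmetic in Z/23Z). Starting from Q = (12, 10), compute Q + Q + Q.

(11, 8)

Repeated addition: build up to 3Q.
2Q: tangent at (12, 10): λ = (3·12² + 7)/(2·10) ≡ 2/20. 20⁻¹ ≡ 15 (mod 23) since 20·15 = 300 ≡ 1, so λ ≡ 2·15 ≡ 7.
  x = λ² - 12 - 12 = 49 - 24 ≡ 2; y = λ·(12 - 2) - 10 ≡ 14. → (2, 14)
3Q: (2, 14) + (12, 10). λ = (10 - 14)/(12 - 2) ≡ 19/10 mod 23. 10⁻¹ ≡ 7 (mod 23) since 10·7 = 70 ≡ 1, so λ ≡ 18.
  x = λ² - 2 - 12 = 324 - 14 ≡ 11; y = λ·(2 - 11) - 14 ≡ 8. → (11, 8)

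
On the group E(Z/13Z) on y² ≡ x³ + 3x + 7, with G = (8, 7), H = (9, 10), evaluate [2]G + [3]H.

First 2G:
Repeated addition: build up to 2G.
2G: tangent at (8, 7): λ = (3·8² + 3)/(2·7) ≡ 0/1. 1⁻¹ ≡ 1 (mod 13), so λ ≡ 0·1 ≡ 0.
  x = λ² - 8 - 8 = 0 - 16 ≡ 10; y = λ·(8 - 10) - 7 ≡ 6. → (10, 6)
2G = (10, 6).
Next 3H:
Repeated addition: build up to 3H.
2H: tangent at (9, 10): λ = (3·9² + 3)/(2·10) ≡ 12/7. 7⁻¹ ≡ 2 (mod 13) since 7·2 = 14 ≡ 1, so λ ≡ 12·2 ≡ 11.
  x = λ² - 9 - 9 = 121 - 18 ≡ 12; y = λ·(9 - 12) - 10 ≡ 9. → (12, 9)
3H: (12, 9) + (9, 10). λ = (10 - 9)/(9 - 12) ≡ 1/10 mod 13. 10⁻¹ ≡ 4 (mod 13) since 10·4 = 40 ≡ 1, so λ ≡ 4.
  x = λ² - 12 - 9 = 16 - 21 ≡ 8; y = λ·(12 - 8) - 9 ≡ 7. → (8, 7)
3H = (8, 7).
Finally 2G + 3H:
(10, 6) + (8, 7). λ = (7 - 6)/(8 - 10) ≡ 1/11 mod 13. 11⁻¹ ≡ 6 (mod 13), so λ ≡ 6.
  x = λ² - 10 - 8 = 36 - 18 ≡ 5; y = λ·(10 - 5) - 6 ≡ 11. → (5, 11)

(5, 11)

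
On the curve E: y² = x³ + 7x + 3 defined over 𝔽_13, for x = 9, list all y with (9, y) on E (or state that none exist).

x³ + 7x + 3 = 795 ≡ 2 (mod 13).
2 is a non-residue mod 13; no y exists.

none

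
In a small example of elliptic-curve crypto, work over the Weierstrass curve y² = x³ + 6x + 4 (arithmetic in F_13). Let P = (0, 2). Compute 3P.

(4, 1)

Repeated addition: build up to 3P.
2P: tangent at (0, 2): λ = (3·0² + 6)/(2·2) ≡ 6/4. 4⁻¹ ≡ 10 (mod 13) since 4·10 = 40 ≡ 1, so λ ≡ 6·10 ≡ 8.
  x = λ² - 0 - 0 = 64 - 0 ≡ 12; y = λ·(0 - 12) - 2 ≡ 6. → (12, 6)
3P: (12, 6) + (0, 2). λ = (2 - 6)/(0 - 12) ≡ 9/1 mod 13. 1⁻¹ ≡ 1 (mod 13) since 1·1 = 1 ≡ 1, so λ ≡ 9.
  x = λ² - 12 - 0 = 81 - 12 ≡ 4; y = λ·(12 - 4) - 6 ≡ 1. → (4, 1)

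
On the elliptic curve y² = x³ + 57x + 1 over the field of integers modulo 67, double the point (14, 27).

tangent at (14, 27): λ = (3·14² + 57)/(2·27) ≡ 42/54. 54⁻¹ ≡ 36 (mod 67), so λ ≡ 42·36 ≡ 38.
  x = λ² - 14 - 14 = 1444 - 28 ≡ 9; y = λ·(14 - 9) - 27 ≡ 29. → (9, 29)

(9, 29)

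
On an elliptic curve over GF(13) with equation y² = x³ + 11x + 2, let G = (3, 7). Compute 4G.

(1, 1)

Double-and-add on 4 = (100)₂. Start with G = (3, 7) for the leading 1-bit.
double: tangent at (3, 7): λ = (3·3² + 11)/(2·7) ≡ 12/1. 1⁻¹ ≡ 1 (mod 13) since 1·1 = 1 ≡ 1, so λ ≡ 12·1 ≡ 12.
  x = λ² - 3 - 3 = 144 - 6 ≡ 8; y = λ·(3 - 8) - 7 ≡ 11. → (8, 11)
double: tangent at (8, 11): λ = (3·8² + 11)/(2·11) ≡ 8/9. 9⁻¹ ≡ 3 (mod 13) since 9·3 = 27 ≡ 1, so λ ≡ 8·3 ≡ 11.
  x = λ² - 8 - 8 = 121 - 16 ≡ 1; y = λ·(8 - 1) - 11 ≡ 1. → (1, 1)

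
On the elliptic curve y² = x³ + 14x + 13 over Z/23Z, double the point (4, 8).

(16, 3)

tangent at (4, 8): λ = (3·4² + 14)/(2·8) ≡ 16/16. 16⁻¹ ≡ 13 (mod 23), so λ ≡ 16·13 ≡ 1.
  x = λ² - 4 - 4 = 1 - 8 ≡ 16; y = λ·(4 - 16) - 8 ≡ 3. → (16, 3)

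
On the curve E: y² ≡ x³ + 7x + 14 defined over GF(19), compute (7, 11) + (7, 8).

O

The two points share x = 7 and their y-coordinates satisfy 11 + 8 ≡ 0 (mod 19), so they are inverses. Their sum is the point at infinity.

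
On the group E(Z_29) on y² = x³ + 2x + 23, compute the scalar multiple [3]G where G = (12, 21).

Repeated addition: build up to 3G.
2G: tangent at (12, 21): λ = (3·12² + 2)/(2·21) ≡ 28/13. 13⁻¹ ≡ 9 (mod 29) since 13·9 = 117 ≡ 1, so λ ≡ 28·9 ≡ 20.
  x = λ² - 12 - 12 = 400 - 24 ≡ 28; y = λ·(12 - 28) - 21 ≡ 7. → (28, 7)
3G: (28, 7) + (12, 21). λ = (21 - 7)/(12 - 28) ≡ 14/13 mod 29. 13⁻¹ ≡ 9 (mod 29) since 13·9 = 117 ≡ 1, so λ ≡ 10.
  x = λ² - 28 - 12 = 100 - 40 ≡ 2; y = λ·(28 - 2) - 7 ≡ 21. → (2, 21)

(2, 21)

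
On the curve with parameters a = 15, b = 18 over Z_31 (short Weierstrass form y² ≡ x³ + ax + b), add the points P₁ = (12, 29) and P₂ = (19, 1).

(16, 18)

(12, 29) + (19, 1). λ = (1 - 29)/(19 - 12) ≡ 3/7 mod 31. 7⁻¹ ≡ 9 (mod 31) since 7·9 = 63 ≡ 1, so λ ≡ 27.
  x = λ² - 12 - 19 = 729 - 31 ≡ 16; y = λ·(12 - 16) - 29 ≡ 18. → (16, 18)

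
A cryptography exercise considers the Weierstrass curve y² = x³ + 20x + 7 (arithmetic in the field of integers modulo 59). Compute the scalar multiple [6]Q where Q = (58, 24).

(48, 52)

Double-and-add on 6 = (110)₂. Start with Q = (58, 24) for the leading 1-bit.
double: tangent at (58, 24): λ = (3·58² + 20)/(2·24) ≡ 23/48. 48⁻¹ ≡ 16 (mod 59), so λ ≡ 23·16 ≡ 14.
  x = λ² - 58 - 58 = 196 - 116 ≡ 21; y = λ·(58 - 21) - 24 ≡ 22. → (21, 22)
add Q: (21, 22) + (58, 24). λ = (24 - 22)/(58 - 21) ≡ 2/37 mod 59. 37⁻¹ ≡ 8 (mod 59) since 37·8 = 296 ≡ 1, so λ ≡ 16.
  x = λ² - 21 - 58 = 256 - 79 ≡ 0; y = λ·(21 - 0) - 22 ≡ 19. → (0, 19)
double: tangent at (0, 19): λ = (3·0² + 20)/(2·19) ≡ 20/38. 38⁻¹ ≡ 14 (mod 59) since 38·14 = 532 ≡ 1, so λ ≡ 20·14 ≡ 44.
  x = λ² - 0 - 0 = 1936 - 0 ≡ 48; y = λ·(0 - 48) - 19 ≡ 52. → (48, 52)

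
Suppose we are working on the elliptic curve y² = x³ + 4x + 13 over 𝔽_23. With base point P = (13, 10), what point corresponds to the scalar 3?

(3, 12)

Repeated addition: build up to 3P.
2P: tangent at (13, 10): λ = (3·13² + 4)/(2·10) ≡ 5/20. 20⁻¹ ≡ 15 (mod 23) since 20·15 = 300 ≡ 1, so λ ≡ 5·15 ≡ 6.
  x = λ² - 13 - 13 = 36 - 26 ≡ 10; y = λ·(13 - 10) - 10 ≡ 8. → (10, 8)
3P: (10, 8) + (13, 10). λ = (10 - 8)/(13 - 10) ≡ 2/3 mod 23. 3⁻¹ ≡ 8 (mod 23) since 3·8 = 24 ≡ 1, so λ ≡ 16.
  x = λ² - 10 - 13 = 256 - 23 ≡ 3; y = λ·(10 - 3) - 8 ≡ 12. → (3, 12)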